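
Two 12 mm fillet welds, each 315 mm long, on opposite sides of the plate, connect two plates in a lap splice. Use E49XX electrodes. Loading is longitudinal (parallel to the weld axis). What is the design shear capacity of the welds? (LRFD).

E49XX → F_EXX = 490 MPa.
Effective throat t_e = 0.707 × 12 = 8.484 mm.
Total length L = 630 mm; A_we = 8.484 × 630 = 5345 mm².
F_nw = 0.6 F_EXX = 0.6 × 490 = 294 MPa.
φR_n = 0.75 × 294 × 5345 × 10⁻³ = 1179 kN.

φR_n ≈ 1180 kN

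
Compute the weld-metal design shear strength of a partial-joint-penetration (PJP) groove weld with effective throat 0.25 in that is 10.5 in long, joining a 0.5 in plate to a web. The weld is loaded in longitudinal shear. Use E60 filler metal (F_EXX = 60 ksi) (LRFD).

φR_n ≈ 70.9 kips

Effective throat (given) t_e = 0.25 in.
A_we = 0.25 × 10.5 = 2.625 in².
F_nw = 0.6 F_EXX = 36 ksi.
φR_n = 0.75 × 36 × 2.625 = 70.88 kips.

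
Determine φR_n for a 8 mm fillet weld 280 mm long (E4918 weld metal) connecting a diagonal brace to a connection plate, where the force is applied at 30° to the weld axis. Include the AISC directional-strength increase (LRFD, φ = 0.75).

E49XX → F_EXX = 490 MPa.
t_e = 0.707 × 8 = 5.656 mm; A_we = 5.656 × 280 = 1584 mm².
Directional factor: 1.0 + 0.5 sin^1.5(30°) = 1.177.
F_nw = 0.6 × 490 × 1.177 = 346 MPa.
φR_n = 0.75 × 346 × 1584 × 10⁻³ = 410.9 kN.

φR_n ≈ 411 kN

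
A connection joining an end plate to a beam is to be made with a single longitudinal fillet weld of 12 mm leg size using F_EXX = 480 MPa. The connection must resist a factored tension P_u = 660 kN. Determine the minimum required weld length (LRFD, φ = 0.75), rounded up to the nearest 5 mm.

L = 365 mm

Throat t_e = 0.707 × 12 = 8.484 mm.
φr_n = 0.75 × 0.6 × 480 × 8.484 × 10⁻³ = 1.833 kN/mm.
L_req = P_u / φr_n = 660 / 1.833 = 360.2 mm total.
Round up → use L = 365 mm.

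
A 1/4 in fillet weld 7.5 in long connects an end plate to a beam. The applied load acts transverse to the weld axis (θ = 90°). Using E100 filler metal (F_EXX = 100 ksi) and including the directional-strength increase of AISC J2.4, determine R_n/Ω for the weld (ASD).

t_e = 0.707 × 0.25 = 0.1767 in; A_we = 0.1767 × 7.5 = 1.326 in².
Directional factor: 1.0 + 0.5 sin^1.5(90°) = 1.5.
F_nw = 0.6 × 100 × 1.5 = 90 ksi.
R_n/Ω = (90 × 1.326) / 2.0 = 59.65 kips.

R_n/Ω ≈ 59.7 kips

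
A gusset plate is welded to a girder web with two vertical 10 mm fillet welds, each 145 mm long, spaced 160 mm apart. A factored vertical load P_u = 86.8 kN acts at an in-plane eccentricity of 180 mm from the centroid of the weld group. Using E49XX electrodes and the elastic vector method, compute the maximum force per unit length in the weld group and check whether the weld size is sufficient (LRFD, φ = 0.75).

E49XX → F_EXX = 490 MPa.
Total weld length L_w = 290 mm. Treat welds as unit-width lines.
Polar moment about centroid: J = 2[d³/12 + d(b/2)²] = 2[145³/12 + 145×80²] = 2364000 mm³.
Direct shear f_v = P/L_w = 86.8×10³ / 290 = 299.3 N/mm (vertical).
Torsion M = P·e = 86.8×10³ × 180 = 15624000 N·mm.
Critical point at (x, y) = (80, 72.5) from centroid. f_tx = M·y/J = 479.1 N/mm; f_ty = M·x/J = 528.7 N/mm.
Resultant f_max = √[f_tx² + (f_v + f_ty)²] = √[479.1² + (299.3 + 528.7)²] = 956.7 N/mm.
Capacity per unit length: φr_n = 0.75 × 0.6 × 490 × (0.707 × 10) = 1559 N/mm.
956.7 ≤ 1559 → adequate.

f_max ≈ 957 N/mm; adequate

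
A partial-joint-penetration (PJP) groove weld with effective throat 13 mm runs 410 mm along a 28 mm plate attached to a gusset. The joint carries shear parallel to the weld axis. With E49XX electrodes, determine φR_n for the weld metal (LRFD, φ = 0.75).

φR_n ≈ 1180 kN

E49XX → F_EXX = 490 MPa.
Effective throat (given) t_e = 13 mm.
A_we = 13 × 410 = 5330 mm².
F_nw = 0.6 F_EXX = 294 MPa.
φR_n = 0.75 × 294 × 5330 × 10⁻³ = 1175 kN.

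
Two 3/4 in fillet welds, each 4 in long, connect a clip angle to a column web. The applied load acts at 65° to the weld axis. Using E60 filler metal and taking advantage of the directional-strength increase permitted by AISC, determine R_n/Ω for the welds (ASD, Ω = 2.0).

R_n/Ω ≈ 109 kips

E60XX → F_EXX = 60 ksi.
t_e = 0.707 × 0.75 = 0.5302 in; A_we = 0.5302 × 8 = 4.242 in².
Directional factor: 1.0 + 0.5 sin^1.5(65°) = 1.431.
F_nw = 0.6 × 60 × 1.431 = 51.53 ksi.
R_n/Ω = (51.53 × 4.242) / 2.0 = 109.3 kips.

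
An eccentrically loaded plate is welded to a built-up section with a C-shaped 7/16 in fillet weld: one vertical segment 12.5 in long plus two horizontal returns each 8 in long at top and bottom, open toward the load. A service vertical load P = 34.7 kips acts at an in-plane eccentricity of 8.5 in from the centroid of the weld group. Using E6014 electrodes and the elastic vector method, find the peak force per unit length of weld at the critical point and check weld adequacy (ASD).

f_max ≈ 3.48 kip/in; adequate

E60XX → F_EXX = 60 ksi.
Total weld length L_w = 28.5 in. Treat welds as unit-width lines.
Centroid: x̄ = 2×8×4 / 28.5 = 2.246 in from the vertical weld.
Polar moment about centroid: J = I_x + I_y = [12.5³/12 + 2×8×6.25²] + [12.5×2.246² + 2(8³/12 + 8×1.754²)] = 985.4 in³.
Direct shear f_v = P/L_w = 34.7 / 28.5 = 1.218 kip/in (vertical).
Torsion M = P·e = 34.7 × 8.5 = 294.95 kip·in.
Critical point at (x, y) = (5.754, 6.25) from centroid. f_tx = M·y/J = 1.871 kip/in; f_ty = M·x/J = 1.722 kip/in.
Resultant f_max = √[f_tx² + (f_v + f_ty)²] = √[1.871² + (1.218 + 1.722)²] = 3.485 kip/in.
Capacity per unit length: r_n/Ω = (1/2.0) × 0.6 × 60 × (0.707 × 0.4375) = 5.568 kip/in.
3.485 ≤ 5.568 → adequate.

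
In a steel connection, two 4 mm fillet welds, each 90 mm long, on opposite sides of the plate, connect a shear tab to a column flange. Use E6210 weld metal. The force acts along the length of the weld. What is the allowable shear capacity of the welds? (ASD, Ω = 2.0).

E62XX → F_EXX = 620 MPa.
Effective throat t_e = 0.707 × 4 = 2.828 mm.
Total length L = 180 mm; A_we = 2.828 × 180 = 509 mm².
F_nw = 0.6 F_EXX = 0.6 × 620 = 372 MPa.
R_n = 372 × 509 × 10⁻³ = 189.4 kN; R_n/Ω = 189.4/2.0 = 94.68 kN.

R_n/Ω ≈ 94.7 kN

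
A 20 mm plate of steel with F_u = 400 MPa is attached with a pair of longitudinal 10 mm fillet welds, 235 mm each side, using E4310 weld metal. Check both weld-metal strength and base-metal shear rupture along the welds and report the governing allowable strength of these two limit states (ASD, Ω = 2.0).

R_n/Ω ≈ 429 kN (weld metal governs)

E43XX → F_EXX = 430 MPa.
t_e = 0.707 × 10 = 7.07 mm; L = 470 mm.
Weld metal: R_n/Ω = (1/2.0) × 0.6 × 430 × 7.07 × 470 × 10⁻³ = 428.7 kN.
Base metal (shear rupture): R_n/Ω = (1/2.0) × 0.6 × 400 × 20 × 470 × 10⁻³ = 1128 kN.
Governing: weld metal.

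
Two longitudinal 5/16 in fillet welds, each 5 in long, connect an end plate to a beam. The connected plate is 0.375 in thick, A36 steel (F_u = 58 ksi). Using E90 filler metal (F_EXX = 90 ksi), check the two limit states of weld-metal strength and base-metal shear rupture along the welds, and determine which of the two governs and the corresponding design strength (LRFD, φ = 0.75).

t_e = 0.707 × 0.3125 = 0.2209 in; L = 10 in.
Weld metal: φR_n = 0.75 × 0.6 × 90 × 0.2209 × 10 = 89.48 kips.
Base metal (shear rupture): φR_n = 0.75 × 0.6 × 58 × 0.375 × 10 = 97.88 kips.
Governing: weld metal.

φR_n ≈ 89.5 kips (weld metal governs)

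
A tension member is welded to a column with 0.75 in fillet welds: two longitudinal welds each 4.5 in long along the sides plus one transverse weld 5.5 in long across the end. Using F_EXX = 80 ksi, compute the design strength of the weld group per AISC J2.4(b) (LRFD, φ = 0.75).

φR_n ≈ 304 kip

t_e = 0.707 × 0.75 = 0.5302 in.
R_nwl = 0.6 × 80 × 0.5302 × 9 = 229.1 kip (longitudinal, 2 welds).
R_nwt = 0.6 × 80 × 0.5302 × 5.5 = 140 kip (transverse, base value).
(i) R_nwl + R_nwt = 369.1 kip; (ii) 0.85 R_nwl + 1.5 R_nwt = 404.7 kip.
R_n = max = 404.7 kip [governs: (ii)]; φR_n = 303.5 kip.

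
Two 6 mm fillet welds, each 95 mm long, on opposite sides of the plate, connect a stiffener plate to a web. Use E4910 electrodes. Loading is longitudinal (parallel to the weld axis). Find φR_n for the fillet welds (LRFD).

E49XX → F_EXX = 490 MPa.
Effective throat t_e = 0.707 × 6 = 4.242 mm.
Total length L = 190 mm; A_we = 4.242 × 190 = 806 mm².
F_nw = 0.6 F_EXX = 0.6 × 490 = 294 MPa.
φR_n = 0.75 × 294 × 806 × 10⁻³ = 177.7 kN.

φR_n ≈ 178 kN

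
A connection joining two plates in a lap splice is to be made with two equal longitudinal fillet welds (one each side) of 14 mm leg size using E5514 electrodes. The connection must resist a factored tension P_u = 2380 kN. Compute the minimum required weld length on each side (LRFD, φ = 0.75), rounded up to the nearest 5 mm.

E55XX → F_EXX = 550 MPa.
Throat t_e = 0.707 × 14 = 9.898 mm.
φr_n = 0.75 × 0.6 × 550 × 9.898 × 10⁻³ = 2.45 kN/mm.
L_req = P_u / φr_n = 2380 / 2.45 = 971.5 mm total.
Per side: 971.5 / 2 = 485.8 mm.
Round up → use L = 490 mm on each side.

L = 490 mm on each side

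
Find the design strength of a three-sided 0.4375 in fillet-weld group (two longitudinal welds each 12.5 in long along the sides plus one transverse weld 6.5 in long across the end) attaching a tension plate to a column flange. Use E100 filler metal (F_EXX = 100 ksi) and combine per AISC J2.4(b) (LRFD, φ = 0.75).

φR_n ≈ 438 kips

t_e = 0.707 × 0.4375 = 0.3093 in.
R_nwl = 0.6 × 100 × 0.3093 × 25 = 464 kips (longitudinal, 2 welds).
R_nwt = 0.6 × 100 × 0.3093 × 6.5 = 120.6 kips (transverse, base value).
(i) R_nwl + R_nwt = 584.6 kips; (ii) 0.85 R_nwl + 1.5 R_nwt = 575.3 kips.
R_n = max = 584.6 kips [governs: (i)]; φR_n = 438.5 kips.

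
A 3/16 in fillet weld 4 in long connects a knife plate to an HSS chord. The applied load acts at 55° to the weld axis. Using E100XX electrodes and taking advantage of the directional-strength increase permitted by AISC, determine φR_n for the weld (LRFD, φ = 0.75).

E100XX → F_EXX = 100 ksi.
t_e = 0.707 × 0.1875 = 0.1326 in; A_we = 0.1326 × 4 = 0.5302 in².
Directional factor: 1.0 + 0.5 sin^1.5(55°) = 1.371.
F_nw = 0.6 × 100 × 1.371 = 82.24 ksi.
φR_n = 0.75 × 82.24 × 0.5302 = 32.71 kips.

φR_n ≈ 32.7 kips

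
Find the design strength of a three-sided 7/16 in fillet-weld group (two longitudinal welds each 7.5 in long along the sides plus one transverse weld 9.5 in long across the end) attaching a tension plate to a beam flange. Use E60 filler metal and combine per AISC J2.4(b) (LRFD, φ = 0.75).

φR_n ≈ 225 kips

E60XX → F_EXX = 60 ksi.
t_e = 0.707 × 0.4375 = 0.3093 in.
R_nwl = 0.6 × 60 × 0.3093 × 15 = 167 kips (longitudinal, 2 welds).
R_nwt = 0.6 × 60 × 0.3093 × 9.5 = 105.8 kips (transverse, base value).
(i) R_nwl + R_nwt = 272.8 kips; (ii) 0.85 R_nwl + 1.5 R_nwt = 300.7 kips.
R_n = max = 300.7 kips [governs: (ii)]; φR_n = 225.5 kips.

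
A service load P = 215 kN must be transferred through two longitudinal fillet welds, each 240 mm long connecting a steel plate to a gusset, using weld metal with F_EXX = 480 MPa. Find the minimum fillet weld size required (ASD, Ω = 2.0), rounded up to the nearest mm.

Total weld length L = 480 mm.
Required throat t_e = P × Ω / (0.6 F_EXX × L) = 215 × 2.0 / (0.6 × 480 × 480 × 10⁻³) = 3.111 mm.
Required leg w = t_e / 0.707 = 4.4 mm → use 5 mm.

w = 5 mm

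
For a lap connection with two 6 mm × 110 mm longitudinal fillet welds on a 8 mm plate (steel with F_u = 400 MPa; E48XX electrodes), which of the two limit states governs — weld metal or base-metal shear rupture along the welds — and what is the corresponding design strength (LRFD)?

E48XX → F_EXX = 480 MPa.
t_e = 0.707 × 6 = 4.242 mm; L = 220 mm.
Weld metal: φR_n = 0.75 × 0.6 × 480 × 4.242 × 220 × 10⁻³ = 201.6 kN.
Base metal (shear rupture): φR_n = 0.75 × 0.6 × 400 × 8 × 220 × 10⁻³ = 316.8 kN.
Governing: weld metal.

φR_n ≈ 202 kN (weld metal governs)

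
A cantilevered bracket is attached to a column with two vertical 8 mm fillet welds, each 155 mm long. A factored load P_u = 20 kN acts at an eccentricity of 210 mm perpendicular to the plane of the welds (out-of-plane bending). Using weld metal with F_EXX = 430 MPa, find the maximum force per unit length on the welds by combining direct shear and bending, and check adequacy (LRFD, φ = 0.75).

L_w = 2 × 155 = 310 mm; section modulus (unit throat) S = 2 × L²/6 = 8008 mm².
Direct shear f_v = P/L_w = 20×10³/310 = 64.52 N/mm.
Moment M = P × e = 20×10³ × 210 = 4200000 N·mm; bending f_b = M/S = 524.5 N/mm.
f_max = √(f_v² + f_b²) = √(64.52² + 524.5²) = 528.4 N/mm.
φr_n = 0.75 × 0.6 × 430 × (0.707 × 8) = 1094 N/mm → adequate.

f_max ≈ 528 N/mm; adequate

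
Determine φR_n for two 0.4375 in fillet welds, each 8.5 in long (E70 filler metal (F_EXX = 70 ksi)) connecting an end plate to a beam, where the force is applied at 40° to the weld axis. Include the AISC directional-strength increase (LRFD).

φR_n ≈ 208 kip

t_e = 0.707 × 0.4375 = 0.3093 in; A_we = 0.3093 × 17 = 5.258 in².
Directional factor: 1.0 + 0.5 sin^1.5(40°) = 1.258.
F_nw = 0.6 × 70 × 1.258 = 52.82 ksi.
φR_n = 0.75 × 52.82 × 5.258 = 208.3 kip.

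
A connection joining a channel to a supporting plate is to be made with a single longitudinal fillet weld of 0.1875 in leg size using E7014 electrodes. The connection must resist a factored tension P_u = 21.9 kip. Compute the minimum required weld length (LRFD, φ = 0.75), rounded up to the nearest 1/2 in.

L = 5.5 in

E70XX → F_EXX = 70 ksi.
Throat t_e = 0.707 × 0.1875 = 0.1326 in.
φr_n = 0.75 × 0.6 × 70 × 0.1326 = 4.176 kip/in.
L_req = P_u / φr_n = 21.9 / 4.176 = 5.245 in total.
Round up → use L = 5.5 in.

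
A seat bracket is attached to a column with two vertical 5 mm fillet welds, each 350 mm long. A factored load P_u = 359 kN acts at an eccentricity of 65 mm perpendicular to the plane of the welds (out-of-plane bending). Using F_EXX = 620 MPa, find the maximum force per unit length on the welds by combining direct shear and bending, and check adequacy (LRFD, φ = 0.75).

L_w = 2 × 350 = 700 mm; section modulus (unit throat) S = 2 × L²/6 = 40830 mm².
Direct shear f_v = P/L_w = 359×10³/700 = 512.9 N/mm.
Moment M = P × e = 359×10³ × 65 = 23335000 N·mm; bending f_b = M/S = 571.5 N/mm.
f_max = √(f_v² + f_b²) = √(512.9² + 571.5²) = 767.9 N/mm.
φr_n = 0.75 × 0.6 × 620 × (0.707 × 5) = 986.3 N/mm → adequate.

f_max ≈ 768 N/mm; adequate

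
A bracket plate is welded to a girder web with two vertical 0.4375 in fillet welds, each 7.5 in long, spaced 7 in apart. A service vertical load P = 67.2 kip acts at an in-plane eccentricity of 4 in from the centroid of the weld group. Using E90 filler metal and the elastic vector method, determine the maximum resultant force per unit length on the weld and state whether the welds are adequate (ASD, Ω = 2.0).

E90XX → F_EXX = 90 ksi.
Total weld length L_w = 15 in. Treat welds as unit-width lines.
Polar moment about centroid: J = 2[d³/12 + d(b/2)²] = 2[7.5³/12 + 7.5×3.5²] = 254.1 in³.
Direct shear f_v = P/L_w = 67.2 / 15 = 4.48 kip/in (vertical).
Torsion M = P·e = 67.2 × 4 = 268.8 kip·in.
Critical point at (x, y) = (3.5, 3.75) from centroid. f_tx = M·y/J = 3.968 kip/in; f_ty = M·x/J = 3.703 kip/in.
Resultant f_max = √[f_tx² + (f_v + f_ty)²] = √[3.968² + (4.48 + 3.703)²] = 9.094 kip/in.
Capacity per unit length: r_n/Ω = (1/2.0) × 0.6 × 90 × (0.707 × 0.4375) = 8.351 kip/in.
9.094 > 8.351 → NOT adequate.

f_max ≈ 9.09 kip/in; NOT adequate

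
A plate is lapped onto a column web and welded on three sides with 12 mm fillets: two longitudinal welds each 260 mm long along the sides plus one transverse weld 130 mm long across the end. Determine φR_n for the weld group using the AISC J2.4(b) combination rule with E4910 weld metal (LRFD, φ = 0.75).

φR_n ≈ 1220 kN

E49XX → F_EXX = 490 MPa.
t_e = 0.707 × 12 = 8.484 mm.
R_nwl = 0.6 × 490 × 8.484 × 520 × 10⁻³ = 1297 kN (longitudinal, 2 welds).
R_nwt = 0.6 × 490 × 8.484 × 130 × 10⁻³ = 324.3 kN (transverse, base value).
(i) R_nwl + R_nwt = 1621 kN; (ii) 0.85 R_nwl + 1.5 R_nwt = 1589 kN.
R_n = max = 1621 kN [governs: (i)]; φR_n = 1216 kN.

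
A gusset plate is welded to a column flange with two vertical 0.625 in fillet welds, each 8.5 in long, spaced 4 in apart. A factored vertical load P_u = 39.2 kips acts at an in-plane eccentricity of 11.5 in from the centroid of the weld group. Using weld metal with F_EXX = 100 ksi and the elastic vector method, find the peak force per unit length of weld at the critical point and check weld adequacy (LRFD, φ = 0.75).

Total weld length L_w = 17 in. Treat welds as unit-width lines.
Polar moment about centroid: J = 2[d³/12 + d(b/2)²] = 2[8.5³/12 + 8.5×2²] = 170.4 in³.
Direct shear f_v = P/L_w = 39.2 / 17 = 2.306 kip/in (vertical).
Torsion M = P·e = 39.2 × 11.5 = 450.8 kip·in.
Critical point at (x, y) = (2, 4.25) from centroid. f_tx = M·y/J = 11.25 kip/in; f_ty = M·x/J = 5.293 kip/in.
Resultant f_max = √[f_tx² + (f_v + f_ty)²] = √[11.25² + (2.306 + 5.293)²] = 13.57 kip/in.
Capacity per unit length: φr_n = 0.75 × 0.6 × 100 × (0.707 × 0.625) = 19.88 kip/in.
13.57 ≤ 19.88 → adequate.

f_max ≈ 13.6 kip/in; adequate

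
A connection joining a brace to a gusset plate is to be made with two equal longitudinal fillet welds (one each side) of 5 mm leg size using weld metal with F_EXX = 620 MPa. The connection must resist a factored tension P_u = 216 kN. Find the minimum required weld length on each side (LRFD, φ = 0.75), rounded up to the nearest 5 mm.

L = 110 mm on each side

Throat t_e = 0.707 × 5 = 3.535 mm.
φr_n = 0.75 × 0.6 × 620 × 3.535 × 10⁻³ = 0.9863 kN/mm.
L_req = P_u / φr_n = 216 / 0.9863 = 219 mm total.
Per side: 219 / 2 = 109.5 mm.
Round up → use L = 110 mm on each side.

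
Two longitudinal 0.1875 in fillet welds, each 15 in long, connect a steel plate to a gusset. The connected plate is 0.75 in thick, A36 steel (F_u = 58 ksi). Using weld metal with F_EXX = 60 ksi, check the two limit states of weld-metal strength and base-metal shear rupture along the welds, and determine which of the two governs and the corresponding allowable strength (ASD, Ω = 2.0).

t_e = 0.707 × 0.1875 = 0.1326 in; L = 30 in.
Weld metal: R_n/Ω = (1/2.0) × 0.6 × 60 × 0.1326 × 30 = 71.58 kip.
Base metal (shear rupture): R_n/Ω = (1/2.0) × 0.6 × 58 × 0.75 × 30 = 391.5 kip.
Governing: weld metal.

R_n/Ω ≈ 71.6 kip (weld metal governs)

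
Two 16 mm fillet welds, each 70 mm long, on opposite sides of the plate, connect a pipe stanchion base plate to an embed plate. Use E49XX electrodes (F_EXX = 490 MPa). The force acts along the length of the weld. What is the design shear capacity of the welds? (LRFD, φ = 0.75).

φR_n ≈ 349 kN

Effective throat t_e = 0.707 × 16 = 11.31 mm.
Total length L = 140 mm; A_we = 11.31 × 140 = 1584 mm².
F_nw = 0.6 F_EXX = 0.6 × 490 = 294 MPa.
φR_n = 0.75 × 294 × 1584 × 10⁻³ = 349.2 kN.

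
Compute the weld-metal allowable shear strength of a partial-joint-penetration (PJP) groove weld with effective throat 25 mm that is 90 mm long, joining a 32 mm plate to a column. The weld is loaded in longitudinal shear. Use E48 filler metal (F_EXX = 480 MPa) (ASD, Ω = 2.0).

Effective throat (given) t_e = 25 mm.
A_we = 25 × 90 = 2250 mm².
F_nw = 0.6 F_EXX = 288 MPa.
R_n/Ω = (288 × 2250) / 2.0 × 10⁻³ = 324 kN.

R_n/Ω ≈ 324 kN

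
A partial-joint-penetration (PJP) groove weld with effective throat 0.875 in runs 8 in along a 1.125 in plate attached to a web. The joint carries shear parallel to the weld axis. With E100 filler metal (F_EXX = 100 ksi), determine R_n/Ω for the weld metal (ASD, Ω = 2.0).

Effective throat (given) t_e = 0.875 in.
A_we = 0.875 × 8 = 7 in².
F_nw = 0.6 F_EXX = 60 ksi.
R_n/Ω = (60 × 7) / 2.0 = 210 kips.

R_n/Ω ≈ 210 kips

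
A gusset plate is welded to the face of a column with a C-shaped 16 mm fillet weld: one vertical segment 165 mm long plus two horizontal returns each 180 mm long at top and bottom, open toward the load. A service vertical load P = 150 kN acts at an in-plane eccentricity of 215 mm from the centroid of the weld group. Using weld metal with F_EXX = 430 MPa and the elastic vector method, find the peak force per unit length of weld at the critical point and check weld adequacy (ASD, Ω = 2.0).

Total weld length L_w = 525 mm. Treat welds as unit-width lines.
Centroid: x̄ = 2×180×90 / 525 = 61.71 mm from the vertical weld.
Polar moment about centroid: J = I_x + I_y = [165³/12 + 2×180×82.5²] + [165×61.71² + 2(180³/12 + 180×28.29²)] = 4713000 mm³.
Direct shear f_v = P/L_w = 150×10³ / 525 = 285.7 N/mm (vertical).
Torsion M = P·e = 150×10³ × 215 = 32250000 N·mm.
Critical point at (x, y) = (118.3, 82.5) from centroid. f_tx = M·y/J = 564.5 N/mm; f_ty = M·x/J = 809.4 N/mm.
Resultant f_max = √[f_tx² + (f_v + f_ty)²] = √[564.5² + (285.7 + 809.4)²] = 1232 N/mm.
Capacity per unit length: r_n/Ω = (1/2.0) × 0.6 × 430 × (0.707 × 16) = 1459 N/mm.
1232 ≤ 1459 → adequate.

f_max ≈ 1230 N/mm; adequate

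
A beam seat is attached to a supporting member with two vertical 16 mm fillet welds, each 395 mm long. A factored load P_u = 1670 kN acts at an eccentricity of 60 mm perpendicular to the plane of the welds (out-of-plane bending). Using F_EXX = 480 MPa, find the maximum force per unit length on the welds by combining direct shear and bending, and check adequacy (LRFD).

f_max ≈ 2860 N/mm; NOT adequate

L_w = 2 × 395 = 790 mm; section modulus (unit throat) S = 2 × L²/6 = 52010 mm².
Direct shear f_v = P/L_w = 1670×10³/790 = 2114 N/mm.
Moment M = P × e = 1670×10³ × 60 = 100200000 N·mm; bending f_b = M/S = 1927 N/mm.
f_max = √(f_v² + f_b²) = √(2114² + 1927²) = 2860 N/mm.
φr_n = 0.75 × 0.6 × 480 × (0.707 × 16) = 2443 N/mm → NOT adequate.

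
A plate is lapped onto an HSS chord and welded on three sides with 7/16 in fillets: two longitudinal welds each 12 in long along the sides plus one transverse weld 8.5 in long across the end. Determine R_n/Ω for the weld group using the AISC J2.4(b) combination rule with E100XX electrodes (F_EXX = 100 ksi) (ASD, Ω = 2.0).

R_n/Ω ≈ 308 kips

t_e = 0.707 × 0.4375 = 0.3093 in.
R_nwl = 0.6 × 100 × 0.3093 × 24 = 445.4 kips (longitudinal, 2 welds).
R_nwt = 0.6 × 100 × 0.3093 × 8.5 = 157.7 kips (transverse, base value).
(i) R_nwl + R_nwt = 603.2 kips; (ii) 0.85 R_nwl + 1.5 R_nwt = 615.2 kips.
R_n = max = 615.2 kips [governs: (ii)]; R_n/Ω = 307.6 kips.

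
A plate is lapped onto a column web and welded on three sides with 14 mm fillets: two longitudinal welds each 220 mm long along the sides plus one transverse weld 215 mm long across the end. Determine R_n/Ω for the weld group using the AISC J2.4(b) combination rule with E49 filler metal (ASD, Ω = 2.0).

R_n/Ω ≈ 1010 kN

E49XX → F_EXX = 490 MPa.
t_e = 0.707 × 14 = 9.898 mm.
R_nwl = 0.6 × 490 × 9.898 × 440 × 10⁻³ = 1280 kN (longitudinal, 2 welds).
R_nwt = 0.6 × 490 × 9.898 × 215 × 10⁻³ = 625.7 kN (transverse, base value).
(i) R_nwl + R_nwt = 1906 kN; (ii) 0.85 R_nwl + 1.5 R_nwt = 2027 kN.
R_n = max = 2027 kN [governs: (ii)]; R_n/Ω = 1013 kN.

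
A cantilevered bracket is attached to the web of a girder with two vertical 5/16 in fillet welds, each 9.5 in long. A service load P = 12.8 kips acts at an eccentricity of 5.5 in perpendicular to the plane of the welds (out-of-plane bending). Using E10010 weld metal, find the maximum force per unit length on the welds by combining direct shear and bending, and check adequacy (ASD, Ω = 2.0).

E100XX → F_EXX = 100 ksi.
L_w = 2 × 9.5 = 19 in; section modulus (unit throat) S = 2 × L²/6 = 30.08 in².
Direct shear f_v = P/L_w = 12.8/19 = 0.6737 kip/in.
Moment M = P × e = 12.8 × 5.5 = 70.4 kip·in; bending f_b = M/S = 2.34 kip/in.
f_max = √(f_v² + f_b²) = √(0.6737² + 2.34²) = 2.435 kip/in.
r_n/Ω = (1/2.0) × 0.6 × 100 × (0.707 × 0.3125) = 6.628 kip/in → adequate.

f_max ≈ 2.44 kip/in; adequate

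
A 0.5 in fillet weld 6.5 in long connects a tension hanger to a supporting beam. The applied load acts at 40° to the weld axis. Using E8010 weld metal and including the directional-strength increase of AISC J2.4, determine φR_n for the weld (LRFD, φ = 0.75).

φR_n ≈ 104 kips

E80XX → F_EXX = 80 ksi.
t_e = 0.707 × 0.5 = 0.3535 in; A_we = 0.3535 × 6.5 = 2.298 in².
Directional factor: 1.0 + 0.5 sin^1.5(40°) = 1.258.
F_nw = 0.6 × 80 × 1.258 = 60.37 ksi.
φR_n = 0.75 × 60.37 × 2.298 = 104 kips.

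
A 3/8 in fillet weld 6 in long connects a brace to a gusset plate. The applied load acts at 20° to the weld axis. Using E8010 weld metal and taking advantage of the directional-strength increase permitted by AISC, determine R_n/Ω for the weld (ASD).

R_n/Ω ≈ 42 kip

E80XX → F_EXX = 80 ksi.
t_e = 0.707 × 0.375 = 0.2651 in; A_we = 0.2651 × 6 = 1.591 in².
Directional factor: 1.0 + 0.5 sin^1.5(20°) = 1.1.
F_nw = 0.6 × 80 × 1.1 = 52.8 ksi.
R_n/Ω = (52.8 × 1.591) / 2.0 = 42 kip.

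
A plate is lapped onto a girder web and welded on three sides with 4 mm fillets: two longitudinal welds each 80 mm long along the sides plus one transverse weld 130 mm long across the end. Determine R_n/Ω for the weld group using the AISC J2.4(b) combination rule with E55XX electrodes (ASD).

R_n/Ω ≈ 154 kN

E55XX → F_EXX = 550 MPa.
t_e = 0.707 × 4 = 2.828 mm.
R_nwl = 0.6 × 550 × 2.828 × 160 × 10⁻³ = 149.3 kN (longitudinal, 2 welds).
R_nwt = 0.6 × 550 × 2.828 × 130 × 10⁻³ = 121.3 kN (transverse, base value).
(i) R_nwl + R_nwt = 270.6 kN; (ii) 0.85 R_nwl + 1.5 R_nwt = 308.9 kN.
R_n = max = 308.9 kN [governs: (ii)]; R_n/Ω = 154.5 kN.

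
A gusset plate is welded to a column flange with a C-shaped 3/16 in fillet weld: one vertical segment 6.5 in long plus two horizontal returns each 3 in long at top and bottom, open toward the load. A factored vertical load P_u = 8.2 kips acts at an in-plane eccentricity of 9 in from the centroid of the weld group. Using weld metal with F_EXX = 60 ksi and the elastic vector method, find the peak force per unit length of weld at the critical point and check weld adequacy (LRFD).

f_max ≈ 3.42 kip/in; adequate

Total weld length L_w = 12.5 in. Treat welds as unit-width lines.
Centroid: x̄ = 2×3×1.5 / 12.5 = 0.72 in from the vertical weld.
Polar moment about centroid: J = I_x + I_y = [6.5³/12 + 2×3×3.25²] + [6.5×0.72² + 2(3³/12 + 3×0.78²)] = 97.78 in³.
Direct shear f_v = P/L_w = 8.2 / 12.5 = 0.656 kip/in (vertical).
Torsion M = P·e = 8.2 × 9 = 73.8 kip·in.
Critical point at (x, y) = (2.28, 3.25) from centroid. f_tx = M·y/J = 2.453 kip/in; f_ty = M·x/J = 1.721 kip/in.
Resultant f_max = √[f_tx² + (f_v + f_ty)²] = √[2.453² + (0.656 + 1.721)²] = 3.416 kip/in.
Capacity per unit length: φr_n = 0.75 × 0.6 × 60 × (0.707 × 0.1875) = 3.579 kip/in.
3.416 ≤ 3.579 → adequate.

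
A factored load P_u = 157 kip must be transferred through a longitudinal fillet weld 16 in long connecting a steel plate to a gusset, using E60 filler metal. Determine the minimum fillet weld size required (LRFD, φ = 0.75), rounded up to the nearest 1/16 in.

w = 9/16 in

E60XX → F_EXX = 60 ksi.
Total weld length L = 16 in.
Required throat t_e = P_u / (φ × 0.6 F_EXX × L) = 157 / (0.75 × 0.6 × 60 × 16) = 0.3634 in.
Required leg w = t_e / 0.707 = 0.514 in → use 9/16 in.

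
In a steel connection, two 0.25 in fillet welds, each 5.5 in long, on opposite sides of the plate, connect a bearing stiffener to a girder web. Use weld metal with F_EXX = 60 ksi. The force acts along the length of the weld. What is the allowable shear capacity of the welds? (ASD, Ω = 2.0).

Effective throat t_e = 0.707 × 0.25 = 0.1767 in.
Total length L = 11 in; A_we = 0.1767 × 11 = 1.944 in².
F_nw = 0.6 F_EXX = 0.6 × 60 = 36 ksi.
R_n = 36 × 1.944 = 69.99 kips; R_n/Ω = 69.99/2.0 = 35 kips.

R_n/Ω ≈ 35 kips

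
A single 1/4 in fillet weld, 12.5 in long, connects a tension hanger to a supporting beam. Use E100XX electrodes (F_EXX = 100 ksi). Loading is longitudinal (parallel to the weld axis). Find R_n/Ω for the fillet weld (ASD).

Effective throat t_e = 0.707 × 0.25 = 0.1767 in.
Total length L = 12.5 in; A_we = 0.1767 × 12.5 = 2.209 in².
F_nw = 0.6 F_EXX = 0.6 × 100 = 60 ksi.
R_n = 60 × 2.209 = 132.6 kip; R_n/Ω = 132.6/2.0 = 66.28 kip.

R_n/Ω ≈ 66.3 kip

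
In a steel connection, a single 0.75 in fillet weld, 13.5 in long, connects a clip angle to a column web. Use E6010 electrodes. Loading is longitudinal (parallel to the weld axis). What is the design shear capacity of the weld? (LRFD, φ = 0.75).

φR_n ≈ 193 kips

E60XX → F_EXX = 60 ksi.
Effective throat t_e = 0.707 × 0.75 = 0.5302 in.
Total length L = 13.5 in; A_we = 0.5302 × 13.5 = 7.158 in².
F_nw = 0.6 F_EXX = 0.6 × 60 = 36 ksi.
φR_n = 0.75 × 36 × 7.158 = 193.3 kips.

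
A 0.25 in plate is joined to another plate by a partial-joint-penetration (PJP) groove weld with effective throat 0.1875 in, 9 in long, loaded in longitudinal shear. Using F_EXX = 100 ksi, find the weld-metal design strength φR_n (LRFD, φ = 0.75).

Effective throat (given) t_e = 0.1875 in.
A_we = 0.1875 × 9 = 1.688 in².
F_nw = 0.6 F_EXX = 60 ksi.
φR_n = 0.75 × 60 × 1.688 = 75.94 kips.

φR_n ≈ 75.9 kips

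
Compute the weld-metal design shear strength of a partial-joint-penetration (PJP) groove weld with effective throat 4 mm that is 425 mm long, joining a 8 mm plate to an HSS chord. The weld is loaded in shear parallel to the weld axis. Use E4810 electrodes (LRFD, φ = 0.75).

φR_n ≈ 367 kN

E48XX → F_EXX = 480 MPa.
Effective throat (given) t_e = 4 mm.
A_we = 4 × 425 = 1700 mm².
F_nw = 0.6 F_EXX = 288 MPa.
φR_n = 0.75 × 288 × 1700 × 10⁻³ = 367.2 kN.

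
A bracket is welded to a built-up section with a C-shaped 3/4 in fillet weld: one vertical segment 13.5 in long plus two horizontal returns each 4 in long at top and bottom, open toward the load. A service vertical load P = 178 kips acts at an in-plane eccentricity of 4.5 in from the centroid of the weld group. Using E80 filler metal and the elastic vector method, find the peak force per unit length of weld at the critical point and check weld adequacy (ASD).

f_max ≈ 15.5 kip/in; NOT adequate

E80XX → F_EXX = 80 ksi.
Total weld length L_w = 21.5 in. Treat welds as unit-width lines.
Centroid: x̄ = 2×4×2 / 21.5 = 0.7442 in from the vertical weld.
Polar moment about centroid: J = I_x + I_y = [13.5³/12 + 2×4×6.75²] + [13.5×0.7442² + 2(4³/12 + 4×1.256²)] = 600.3 in³.
Direct shear f_v = P/L_w = 178 / 21.5 = 8.279 kip/in (vertical).
Torsion M = P·e = 178 × 4.5 = 801 kip·in.
Critical point at (x, y) = (3.256, 6.75) from centroid. f_tx = M·y/J = 9.007 kip/in; f_ty = M·x/J = 4.344 kip/in.
Resultant f_max = √[f_tx² + (f_v + f_ty)²] = √[9.007² + (8.279 + 4.344)²] = 15.51 kip/in.
Capacity per unit length: r_n/Ω = (1/2.0) × 0.6 × 80 × (0.707 × 0.75) = 12.73 kip/in.
15.51 > 12.73 → NOT adequate.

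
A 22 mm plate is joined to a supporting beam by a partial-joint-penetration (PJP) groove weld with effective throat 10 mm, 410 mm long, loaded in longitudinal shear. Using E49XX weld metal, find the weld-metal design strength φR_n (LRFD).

φR_n ≈ 904 kN

E49XX → F_EXX = 490 MPa.
Effective throat (given) t_e = 10 mm.
A_we = 10 × 410 = 4100 mm².
F_nw = 0.6 F_EXX = 294 MPa.
φR_n = 0.75 × 294 × 4100 × 10⁻³ = 904.1 kN.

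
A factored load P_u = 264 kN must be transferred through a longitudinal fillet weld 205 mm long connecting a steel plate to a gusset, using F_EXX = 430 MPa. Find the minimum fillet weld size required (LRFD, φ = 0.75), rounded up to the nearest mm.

w = 10 mm

Total weld length L = 205 mm.
Required throat t_e = P_u / (φ × 0.6 F_EXX × L) = 264 / (0.75 × 0.6 × 430 × 205 × 10⁻³) = 6.655 mm.
Required leg w = t_e / 0.707 = 9.413 mm → use 10 mm.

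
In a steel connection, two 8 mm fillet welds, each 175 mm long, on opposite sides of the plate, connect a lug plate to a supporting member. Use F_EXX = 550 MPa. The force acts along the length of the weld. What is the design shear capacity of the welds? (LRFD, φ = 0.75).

Effective throat t_e = 0.707 × 8 = 5.656 mm.
Total length L = 350 mm; A_we = 5.656 × 350 = 1980 mm².
F_nw = 0.6 F_EXX = 0.6 × 550 = 330 MPa.
φR_n = 0.75 × 330 × 1980 × 10⁻³ = 490 kN.

φR_n ≈ 490 kN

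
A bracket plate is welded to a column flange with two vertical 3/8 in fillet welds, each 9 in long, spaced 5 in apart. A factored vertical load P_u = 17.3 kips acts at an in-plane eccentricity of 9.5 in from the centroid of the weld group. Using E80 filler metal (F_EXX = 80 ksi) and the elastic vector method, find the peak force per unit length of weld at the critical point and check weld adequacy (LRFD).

f_max ≈ 4.17 kip/in; adequate

Total weld length L_w = 18 in. Treat welds as unit-width lines.
Polar moment about centroid: J = 2[d³/12 + d(b/2)²] = 2[9³/12 + 9×2.5²] = 234 in³.
Direct shear f_v = P/L_w = 17.3 / 18 = 0.9611 kip/in (vertical).
Torsion M = P·e = 17.3 × 9.5 = 164.35 kip·in.
Critical point at (x, y) = (2.5, 4.5) from centroid. f_tx = M·y/J = 3.161 kip/in; f_ty = M·x/J = 1.756 kip/in.
Resultant f_max = √[f_tx² + (f_v + f_ty)²] = √[3.161² + (0.9611 + 1.756)²] = 4.168 kip/in.
Capacity per unit length: φr_n = 0.75 × 0.6 × 80 × (0.707 × 0.375) = 9.544 kip/in.
4.168 ≤ 9.544 → adequate.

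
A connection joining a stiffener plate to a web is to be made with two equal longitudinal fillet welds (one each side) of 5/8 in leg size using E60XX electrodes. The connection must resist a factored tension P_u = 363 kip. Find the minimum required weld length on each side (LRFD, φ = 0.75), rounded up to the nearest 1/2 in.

L = 15.5 in on each side

E60XX → F_EXX = 60 ksi.
Throat t_e = 0.707 × 0.625 = 0.4419 in.
φr_n = 0.75 × 0.6 × 60 × 0.4419 = 11.93 kip/in.
L_req = P_u / φr_n = 363 / 11.93 = 30.43 in total.
Per side: 30.43 / 2 = 15.21 in.
Round up → use L = 15.5 in on each side.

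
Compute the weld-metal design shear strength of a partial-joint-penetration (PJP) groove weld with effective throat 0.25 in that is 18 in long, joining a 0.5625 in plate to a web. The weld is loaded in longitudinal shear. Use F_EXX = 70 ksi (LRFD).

φR_n ≈ 142 kips

Effective throat (given) t_e = 0.25 in.
A_we = 0.25 × 18 = 4.5 in².
F_nw = 0.6 F_EXX = 42 ksi.
φR_n = 0.75 × 42 × 4.5 = 141.8 kips.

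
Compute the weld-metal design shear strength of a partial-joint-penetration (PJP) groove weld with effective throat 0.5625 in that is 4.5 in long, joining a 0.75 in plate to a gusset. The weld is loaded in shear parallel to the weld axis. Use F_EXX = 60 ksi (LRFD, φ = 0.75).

φR_n ≈ 68.3 kip

Effective throat (given) t_e = 0.5625 in.
A_we = 0.5625 × 4.5 = 2.531 in².
F_nw = 0.6 F_EXX = 36 ksi.
φR_n = 0.75 × 36 × 2.531 = 68.34 kip.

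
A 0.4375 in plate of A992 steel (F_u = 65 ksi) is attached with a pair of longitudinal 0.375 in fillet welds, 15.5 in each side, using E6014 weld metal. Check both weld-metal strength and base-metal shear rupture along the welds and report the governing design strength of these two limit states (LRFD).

φR_n ≈ 222 kip (weld metal governs)

E60XX → F_EXX = 60 ksi.
t_e = 0.707 × 0.375 = 0.2651 in; L = 31 in.
Weld metal: φR_n = 0.75 × 0.6 × 60 × 0.2651 × 31 = 221.9 kip.
Base metal (shear rupture): φR_n = 0.75 × 0.6 × 65 × 0.4375 × 31 = 396.7 kip.
Governing: weld metal.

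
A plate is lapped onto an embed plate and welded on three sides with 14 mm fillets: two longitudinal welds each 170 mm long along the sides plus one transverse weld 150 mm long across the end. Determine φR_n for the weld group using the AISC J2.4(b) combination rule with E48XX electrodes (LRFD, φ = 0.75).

φR_n ≈ 1100 kN

E48XX → F_EXX = 480 MPa.
t_e = 0.707 × 14 = 9.898 mm.
R_nwl = 0.6 × 480 × 9.898 × 340 × 10⁻³ = 969.2 kN (longitudinal, 2 welds).
R_nwt = 0.6 × 480 × 9.898 × 150 × 10⁻³ = 427.6 kN (transverse, base value).
(i) R_nwl + R_nwt = 1397 kN; (ii) 0.85 R_nwl + 1.5 R_nwt = 1465 kN.
R_n = max = 1465 kN [governs: (ii)]; φR_n = 1099 kN.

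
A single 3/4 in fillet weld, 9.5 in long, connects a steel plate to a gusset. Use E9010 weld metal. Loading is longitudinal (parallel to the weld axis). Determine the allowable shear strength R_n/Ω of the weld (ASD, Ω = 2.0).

E90XX → F_EXX = 90 ksi.
Effective throat t_e = 0.707 × 0.75 = 0.5302 in.
Total length L = 9.5 in; A_we = 0.5302 × 9.5 = 5.037 in².
F_nw = 0.6 F_EXX = 0.6 × 90 = 54 ksi.
R_n = 54 × 5.037 = 272 kip; R_n/Ω = 272/2.0 = 136 kip.

R_n/Ω ≈ 136 kip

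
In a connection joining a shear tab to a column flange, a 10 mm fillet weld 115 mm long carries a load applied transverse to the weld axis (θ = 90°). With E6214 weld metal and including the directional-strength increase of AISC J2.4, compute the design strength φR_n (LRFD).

φR_n ≈ 340 kN

E62XX → F_EXX = 620 MPa.
t_e = 0.707 × 10 = 7.07 mm; A_we = 7.07 × 115 = 813 mm².
Directional factor: 1.0 + 0.5 sin^1.5(90°) = 1.5.
F_nw = 0.6 × 620 × 1.5 = 558 MPa.
φR_n = 0.75 × 558 × 813 × 10⁻³ = 340.3 kN.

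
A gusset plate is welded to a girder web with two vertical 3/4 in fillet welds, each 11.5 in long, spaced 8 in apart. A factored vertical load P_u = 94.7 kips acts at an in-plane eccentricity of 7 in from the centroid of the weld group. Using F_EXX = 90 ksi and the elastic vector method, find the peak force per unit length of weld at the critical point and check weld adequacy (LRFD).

f_max ≈ 10.4 kip/in; adequate

Total weld length L_w = 23 in. Treat welds as unit-width lines.
Polar moment about centroid: J = 2[d³/12 + d(b/2)²] = 2[11.5³/12 + 11.5×4²] = 621.5 in³.
Direct shear f_v = P/L_w = 94.7 / 23 = 4.117 kip/in (vertical).
Torsion M = P·e = 94.7 × 7 = 662.9 kip·in.
Critical point at (x, y) = (4, 5.75) from centroid. f_tx = M·y/J = 6.133 kip/in; f_ty = M·x/J = 4.267 kip/in.
Resultant f_max = √[f_tx² + (f_v + f_ty)²] = √[6.133² + (4.117 + 4.267)²] = 10.39 kip/in.
Capacity per unit length: φr_n = 0.75 × 0.6 × 90 × (0.707 × 0.75) = 21.48 kip/in.
10.39 ≤ 21.48 → adequate.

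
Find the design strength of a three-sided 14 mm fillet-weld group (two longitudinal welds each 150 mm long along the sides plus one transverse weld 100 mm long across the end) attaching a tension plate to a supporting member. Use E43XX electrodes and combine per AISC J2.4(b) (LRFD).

φR_n ≈ 776 kN

E43XX → F_EXX = 430 MPa.
t_e = 0.707 × 14 = 9.898 mm.
R_nwl = 0.6 × 430 × 9.898 × 300 × 10⁻³ = 766.1 kN (longitudinal, 2 welds).
R_nwt = 0.6 × 430 × 9.898 × 100 × 10⁻³ = 255.4 kN (transverse, base value).
(i) R_nwl + R_nwt = 1021 kN; (ii) 0.85 R_nwl + 1.5 R_nwt = 1034 kN.
R_n = max = 1034 kN [governs: (ii)]; φR_n = 775.7 kN.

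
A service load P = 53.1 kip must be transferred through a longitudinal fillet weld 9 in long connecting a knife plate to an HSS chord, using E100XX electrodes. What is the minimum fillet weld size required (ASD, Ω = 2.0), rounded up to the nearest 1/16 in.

E100XX → F_EXX = 100 ksi.
Total weld length L = 9 in.
Required throat t_e = P × Ω / (0.6 F_EXX × L) = 53.1 × 2.0 / (0.6 × 100 × 9) = 0.1967 in.
Required leg w = t_e / 0.707 = 0.2782 in → use 5/16 in.

w = 5/16 in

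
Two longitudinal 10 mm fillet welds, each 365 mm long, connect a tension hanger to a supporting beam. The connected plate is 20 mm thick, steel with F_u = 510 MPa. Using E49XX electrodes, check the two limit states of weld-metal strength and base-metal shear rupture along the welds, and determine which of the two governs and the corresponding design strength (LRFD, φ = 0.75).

E49XX → F_EXX = 490 MPa.
t_e = 0.707 × 10 = 7.07 mm; L = 730 mm.
Weld metal: φR_n = 0.75 × 0.6 × 490 × 7.07 × 730 × 10⁻³ = 1138 kN.
Base metal (shear rupture): φR_n = 0.75 × 0.6 × 510 × 20 × 730 × 10⁻³ = 3351 kN.
Governing: weld metal.

φR_n ≈ 1140 kN (weld metal governs)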